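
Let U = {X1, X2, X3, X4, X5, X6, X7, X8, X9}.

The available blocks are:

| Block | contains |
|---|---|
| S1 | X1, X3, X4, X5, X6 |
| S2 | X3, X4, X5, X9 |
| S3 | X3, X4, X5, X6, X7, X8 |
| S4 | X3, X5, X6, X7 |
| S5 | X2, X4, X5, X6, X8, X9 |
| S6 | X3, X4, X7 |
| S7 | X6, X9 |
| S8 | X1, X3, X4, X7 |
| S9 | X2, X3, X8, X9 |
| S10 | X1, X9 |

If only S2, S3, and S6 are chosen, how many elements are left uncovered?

Union of S2, S3, S6 = {X3, X4, X5, X6, X7, X8, X9}.
Not covered: X1, X2 — 2 elements.

2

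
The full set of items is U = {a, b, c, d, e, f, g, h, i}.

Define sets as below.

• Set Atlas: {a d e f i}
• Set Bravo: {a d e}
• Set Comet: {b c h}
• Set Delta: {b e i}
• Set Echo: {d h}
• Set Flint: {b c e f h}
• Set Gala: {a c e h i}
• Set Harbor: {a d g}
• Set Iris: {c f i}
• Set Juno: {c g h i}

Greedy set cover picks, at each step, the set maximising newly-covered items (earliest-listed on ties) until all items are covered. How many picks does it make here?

3

Greedy: pick Atlas (covers 5 new) → pick Comet (covers 3 new) → pick Harbor (covers 1 new). Total picks: 3.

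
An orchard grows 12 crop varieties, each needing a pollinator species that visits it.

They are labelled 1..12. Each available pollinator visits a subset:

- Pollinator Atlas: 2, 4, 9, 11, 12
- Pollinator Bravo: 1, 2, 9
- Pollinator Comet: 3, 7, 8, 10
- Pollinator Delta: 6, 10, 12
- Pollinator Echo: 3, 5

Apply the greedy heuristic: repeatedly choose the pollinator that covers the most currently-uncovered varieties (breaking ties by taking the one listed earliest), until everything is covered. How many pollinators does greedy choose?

Greedy: pick Atlas (covers 5 new) → pick Comet (covers 4 new) → pick Bravo (covers 1 new) → pick Delta (covers 1 new) → pick Echo (covers 1 new). Total picks: 5.

5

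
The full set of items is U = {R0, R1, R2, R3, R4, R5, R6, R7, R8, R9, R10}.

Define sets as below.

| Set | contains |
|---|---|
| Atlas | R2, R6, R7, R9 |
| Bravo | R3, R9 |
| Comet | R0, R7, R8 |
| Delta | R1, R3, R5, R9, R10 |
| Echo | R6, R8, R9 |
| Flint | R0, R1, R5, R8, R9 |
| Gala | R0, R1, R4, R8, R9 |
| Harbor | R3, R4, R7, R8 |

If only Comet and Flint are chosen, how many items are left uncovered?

5

Union of Comet, Flint = {R0, R1, R5, R7, R8, R9}.
Not covered: R2, R3, R4, R6, R10 — 5 items.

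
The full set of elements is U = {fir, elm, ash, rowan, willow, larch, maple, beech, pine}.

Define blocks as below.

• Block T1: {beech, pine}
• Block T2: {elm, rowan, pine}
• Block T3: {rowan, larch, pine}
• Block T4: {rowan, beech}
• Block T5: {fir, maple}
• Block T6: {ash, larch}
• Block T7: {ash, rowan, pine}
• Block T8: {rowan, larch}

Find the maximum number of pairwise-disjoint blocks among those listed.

T4, T5, T6 are pairwise disjoint (T4={rowan,beech}; T5={fir,maple}; T6={ash,larch}).
Every remaining block overlaps one of these, and no 4 of the listed blocks are pairwise disjoint, so 3 is the maximum.

3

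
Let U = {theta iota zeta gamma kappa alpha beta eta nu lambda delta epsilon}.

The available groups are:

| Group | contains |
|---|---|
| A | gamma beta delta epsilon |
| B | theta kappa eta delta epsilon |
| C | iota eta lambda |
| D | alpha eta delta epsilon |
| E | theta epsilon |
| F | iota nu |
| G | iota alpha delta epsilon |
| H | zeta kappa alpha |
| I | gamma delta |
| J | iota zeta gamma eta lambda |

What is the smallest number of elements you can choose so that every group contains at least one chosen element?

4

Take T = {iota, zeta, gamma, epsilon}. Each listed group contains at least one of these, so T is a hitting set of size 4.
The groups E, F, H, I are pairwise disjoint, so any hitting set needs a separate element for each — at least 4. Hence 4 is optimal.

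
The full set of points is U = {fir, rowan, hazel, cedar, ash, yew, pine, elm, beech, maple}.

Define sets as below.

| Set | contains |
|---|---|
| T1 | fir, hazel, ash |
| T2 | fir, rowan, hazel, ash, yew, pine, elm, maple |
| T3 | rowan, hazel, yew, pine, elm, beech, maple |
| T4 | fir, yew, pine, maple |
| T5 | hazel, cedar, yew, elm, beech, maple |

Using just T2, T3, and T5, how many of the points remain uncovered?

Union of T2, T3, T5 = {fir, rowan, hazel, cedar, ash, yew, pine, elm, beech, maple} — that's every point, so 0 are uncovered.

0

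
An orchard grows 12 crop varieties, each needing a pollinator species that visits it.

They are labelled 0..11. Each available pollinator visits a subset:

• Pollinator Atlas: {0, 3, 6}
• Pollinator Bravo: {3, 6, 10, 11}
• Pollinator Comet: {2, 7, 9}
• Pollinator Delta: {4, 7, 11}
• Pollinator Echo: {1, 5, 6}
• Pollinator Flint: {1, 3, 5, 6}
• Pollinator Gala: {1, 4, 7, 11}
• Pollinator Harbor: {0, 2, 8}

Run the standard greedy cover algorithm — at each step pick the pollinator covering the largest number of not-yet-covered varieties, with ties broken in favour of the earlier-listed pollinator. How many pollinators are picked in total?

Greedy: pick Bravo (covers 4 new) → pick Comet (covers 3 new) → pick Echo (covers 2 new) → pick Harbor (covers 2 new) → pick Delta (covers 1 new). Total picks: 5.

5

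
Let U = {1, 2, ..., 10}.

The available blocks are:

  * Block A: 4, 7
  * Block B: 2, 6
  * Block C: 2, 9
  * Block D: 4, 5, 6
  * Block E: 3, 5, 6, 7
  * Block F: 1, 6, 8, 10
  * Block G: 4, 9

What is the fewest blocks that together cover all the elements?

C, D, E, and F cover everything between them: the union {1, 2, 3, 4, 5, 6, 7, 8, 9, 10} is all of U.
No 3 of the 7 blocks cover everything (all 35 combinations miss at least one element), so 4 is optimal.

4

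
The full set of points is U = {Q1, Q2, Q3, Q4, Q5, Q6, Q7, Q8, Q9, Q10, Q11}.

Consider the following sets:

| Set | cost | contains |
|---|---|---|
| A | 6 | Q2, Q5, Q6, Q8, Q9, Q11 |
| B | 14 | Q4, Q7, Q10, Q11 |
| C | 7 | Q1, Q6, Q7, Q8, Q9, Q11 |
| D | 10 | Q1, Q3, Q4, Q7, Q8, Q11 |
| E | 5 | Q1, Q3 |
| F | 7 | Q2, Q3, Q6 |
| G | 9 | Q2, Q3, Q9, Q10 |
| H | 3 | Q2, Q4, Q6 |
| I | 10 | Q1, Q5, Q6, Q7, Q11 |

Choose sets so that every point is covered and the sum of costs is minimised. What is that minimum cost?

A, C, G, H together cover every point (A ∪ C ∪ G ∪ H = {Q1, Q2, Q3, Q4, Q5, Q6, Q7, Q8, Q9, Q10, Q11}); total cost 6 + 7 + 9 + 3 = 25.
No covering selection has total cost below 25.

25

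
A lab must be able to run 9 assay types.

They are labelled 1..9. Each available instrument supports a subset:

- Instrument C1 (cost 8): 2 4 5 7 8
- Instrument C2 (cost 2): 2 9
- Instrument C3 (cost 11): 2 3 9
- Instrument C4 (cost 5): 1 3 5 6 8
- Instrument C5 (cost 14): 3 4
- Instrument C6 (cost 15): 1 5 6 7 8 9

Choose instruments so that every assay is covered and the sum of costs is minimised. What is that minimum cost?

15

C1, C2, C4 together cover every assay (C1 ∪ C2 ∪ C4 = {1, 2, 3, 4, 5, 6, 7, 8, 9}); total cost 8 + 2 + 5 = 15.
No covering selection has total cost below 15.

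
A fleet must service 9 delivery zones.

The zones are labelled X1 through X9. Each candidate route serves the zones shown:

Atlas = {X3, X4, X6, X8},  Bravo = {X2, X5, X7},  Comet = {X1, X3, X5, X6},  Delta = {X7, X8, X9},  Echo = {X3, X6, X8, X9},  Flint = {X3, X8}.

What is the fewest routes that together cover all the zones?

4

Take {Atlas, Bravo, Comet, Echo}. Their union is {X1, X2, X3, X4, X5, X6, X7, X8, X9}, which is all 9 zones.
No 3 of the 6 routes cover everything (all 20 combinations miss at least one zone), so 4 is optimal.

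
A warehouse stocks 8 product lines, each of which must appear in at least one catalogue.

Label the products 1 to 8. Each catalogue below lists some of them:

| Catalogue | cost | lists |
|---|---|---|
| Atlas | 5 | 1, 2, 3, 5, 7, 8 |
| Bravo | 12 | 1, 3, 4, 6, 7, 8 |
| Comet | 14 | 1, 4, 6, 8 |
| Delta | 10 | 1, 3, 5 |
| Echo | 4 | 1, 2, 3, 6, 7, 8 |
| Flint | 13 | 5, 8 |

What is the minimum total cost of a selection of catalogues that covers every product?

Atlas, Bravo together cover every product (Atlas ∪ Bravo = {1, 2, 3, 4, 5, 6, 7, 8}); total cost 5 + 12 = 17.
The greedy pick Echo, Atlas, Bravo costs 21; no covering selection beats 17.

17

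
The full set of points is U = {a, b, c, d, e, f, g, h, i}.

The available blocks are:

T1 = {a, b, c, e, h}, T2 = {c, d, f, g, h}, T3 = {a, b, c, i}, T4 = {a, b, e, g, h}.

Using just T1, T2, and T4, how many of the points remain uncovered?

Union of T1, T2, T4 = {a, b, c, d, e, f, g, h}.
Not covered: i — 1 point.

1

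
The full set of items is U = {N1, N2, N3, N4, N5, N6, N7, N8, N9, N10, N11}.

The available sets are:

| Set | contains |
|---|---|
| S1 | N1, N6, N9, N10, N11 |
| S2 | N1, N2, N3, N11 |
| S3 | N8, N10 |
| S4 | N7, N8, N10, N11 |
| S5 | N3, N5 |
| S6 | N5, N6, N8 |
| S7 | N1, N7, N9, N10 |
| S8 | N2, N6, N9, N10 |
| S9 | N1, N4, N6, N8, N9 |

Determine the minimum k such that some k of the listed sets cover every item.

4

S2, S4, S6, and S9 cover everything between them: the union {N1, N2, N3, N4, N5, N6, N7, N8, N9, N10, N11} is all of U.
No 3 of the 9 sets cover everything (all 84 combinations miss at least one item), so 4 is optimal.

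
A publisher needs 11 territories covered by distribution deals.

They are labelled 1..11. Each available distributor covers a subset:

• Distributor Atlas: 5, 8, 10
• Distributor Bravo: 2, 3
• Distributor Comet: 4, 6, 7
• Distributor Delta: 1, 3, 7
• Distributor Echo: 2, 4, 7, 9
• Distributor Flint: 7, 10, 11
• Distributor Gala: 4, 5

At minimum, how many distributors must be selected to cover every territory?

5

Take {Atlas, Comet, Delta, Echo, Flint}. Their union is {1, 2, 3, 4, 5, 6, 7, 8, 9, 10, 11}, which is all 11 territories.
No 4 of the 7 distributors cover everything (all 35 combinations miss at least one territory), so 5 is optimal.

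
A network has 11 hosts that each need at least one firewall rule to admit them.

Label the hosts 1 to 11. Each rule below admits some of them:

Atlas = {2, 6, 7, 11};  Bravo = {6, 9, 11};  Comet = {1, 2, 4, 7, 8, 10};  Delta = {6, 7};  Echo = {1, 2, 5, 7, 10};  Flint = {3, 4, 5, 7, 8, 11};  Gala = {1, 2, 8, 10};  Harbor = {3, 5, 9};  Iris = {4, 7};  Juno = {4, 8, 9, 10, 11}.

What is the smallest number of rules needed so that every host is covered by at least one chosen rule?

3

Bravo and Flint and Gala together: Bravo ∪ Flint ∪ Gala = {1, 2, 3, 4, 5, 6, 7, 8, 9, 10, 11} — every host is covered.
No 2 of the 10 rules cover everything (all 45 combinations miss at least one host), so 3 is optimal.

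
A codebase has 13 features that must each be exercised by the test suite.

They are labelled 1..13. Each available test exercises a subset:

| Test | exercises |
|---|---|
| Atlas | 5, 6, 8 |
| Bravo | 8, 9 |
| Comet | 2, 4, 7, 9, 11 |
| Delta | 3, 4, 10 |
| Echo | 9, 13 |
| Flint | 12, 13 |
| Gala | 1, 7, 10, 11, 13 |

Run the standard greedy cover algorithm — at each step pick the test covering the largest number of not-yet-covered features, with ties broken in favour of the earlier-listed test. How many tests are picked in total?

Greedy: pick Comet (covers 5 new) → pick Atlas (covers 3 new) → pick Gala (covers 3 new) → pick Delta (covers 1 new) → pick Flint (covers 1 new). Total picks: 5.

5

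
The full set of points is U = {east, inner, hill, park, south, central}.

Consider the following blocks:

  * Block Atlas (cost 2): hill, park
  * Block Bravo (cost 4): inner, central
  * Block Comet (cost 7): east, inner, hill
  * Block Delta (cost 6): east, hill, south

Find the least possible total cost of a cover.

Atlas, Bravo, Delta together cover every point (Atlas ∪ Bravo ∪ Delta = {east, inner, hill, park, south, central}); total cost 2 + 4 + 6 = 12.
No covering selection has total cost below 12.

12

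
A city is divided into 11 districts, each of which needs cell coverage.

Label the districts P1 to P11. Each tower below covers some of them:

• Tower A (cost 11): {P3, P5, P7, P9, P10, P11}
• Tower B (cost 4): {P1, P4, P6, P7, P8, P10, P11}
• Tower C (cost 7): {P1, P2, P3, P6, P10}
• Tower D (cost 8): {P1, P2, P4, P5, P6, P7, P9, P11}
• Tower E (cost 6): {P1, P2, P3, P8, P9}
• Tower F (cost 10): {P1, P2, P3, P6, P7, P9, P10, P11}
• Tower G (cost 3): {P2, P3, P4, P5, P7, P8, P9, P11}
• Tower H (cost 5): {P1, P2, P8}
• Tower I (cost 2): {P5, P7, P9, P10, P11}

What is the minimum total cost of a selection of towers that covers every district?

B, G together cover every district (B ∪ G = {P1, P2, P3, P4, P5, P6, P7, P8, P9, P10, P11}); total cost 4 + 3 = 7.
No covering selection has total cost below 7.

7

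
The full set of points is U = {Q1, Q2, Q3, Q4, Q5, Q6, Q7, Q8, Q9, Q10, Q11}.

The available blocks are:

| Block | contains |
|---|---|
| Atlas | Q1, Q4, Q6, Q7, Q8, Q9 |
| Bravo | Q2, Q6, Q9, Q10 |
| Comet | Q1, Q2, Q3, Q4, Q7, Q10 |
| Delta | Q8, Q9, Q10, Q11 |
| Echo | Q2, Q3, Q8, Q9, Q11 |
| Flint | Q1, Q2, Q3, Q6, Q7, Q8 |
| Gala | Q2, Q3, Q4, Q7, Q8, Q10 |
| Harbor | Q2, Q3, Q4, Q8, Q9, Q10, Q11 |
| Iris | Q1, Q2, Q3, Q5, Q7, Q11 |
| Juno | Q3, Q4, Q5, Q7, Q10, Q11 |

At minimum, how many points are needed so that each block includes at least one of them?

2

The 2 points {Q7, Q9} hit every block.
No single point lies in every block, so at least 2 are needed and 2 is optimal.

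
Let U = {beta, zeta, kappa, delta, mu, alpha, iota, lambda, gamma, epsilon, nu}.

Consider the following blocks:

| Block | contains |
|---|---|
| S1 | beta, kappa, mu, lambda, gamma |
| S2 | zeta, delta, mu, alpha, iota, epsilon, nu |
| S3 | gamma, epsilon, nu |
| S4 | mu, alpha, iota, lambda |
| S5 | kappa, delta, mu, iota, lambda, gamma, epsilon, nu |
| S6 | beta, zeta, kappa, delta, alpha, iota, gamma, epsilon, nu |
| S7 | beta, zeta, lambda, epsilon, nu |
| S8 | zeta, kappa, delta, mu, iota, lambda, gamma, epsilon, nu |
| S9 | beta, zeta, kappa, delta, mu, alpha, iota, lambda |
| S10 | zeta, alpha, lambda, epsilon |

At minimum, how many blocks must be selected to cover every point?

S6 and S9 together: S6 ∪ S9 = {beta, zeta, kappa, delta, mu, alpha, iota, lambda, gamma, epsilon, nu} — every point is covered.
No single block has all 11 points (the largest, S6, has 9), so 2 is optimal.

2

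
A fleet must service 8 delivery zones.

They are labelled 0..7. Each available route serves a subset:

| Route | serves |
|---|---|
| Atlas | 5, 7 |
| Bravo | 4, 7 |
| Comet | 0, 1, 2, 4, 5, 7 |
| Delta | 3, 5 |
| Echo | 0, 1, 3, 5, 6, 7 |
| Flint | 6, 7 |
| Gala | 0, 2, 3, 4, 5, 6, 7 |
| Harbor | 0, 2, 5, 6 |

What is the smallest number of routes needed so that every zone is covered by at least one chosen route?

2

Take {Comet, Gala}. Their union is {0, 1, 2, 3, 4, 5, 6, 7}, which is all 8 zones.
No single route has all 8 zones (the largest, Gala, has 7), so 2 is optimal.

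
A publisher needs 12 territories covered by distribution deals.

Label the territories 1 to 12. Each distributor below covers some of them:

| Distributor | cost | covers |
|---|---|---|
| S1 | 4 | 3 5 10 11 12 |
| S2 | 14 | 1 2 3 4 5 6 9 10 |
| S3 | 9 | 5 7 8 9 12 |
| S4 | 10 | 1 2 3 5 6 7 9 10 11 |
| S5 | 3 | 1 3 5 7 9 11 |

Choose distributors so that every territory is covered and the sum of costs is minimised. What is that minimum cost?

S2, S3, S5 together cover every territory (S2 ∪ S3 ∪ S5 = {1, 2, 3, 4, 5, 6, 7, 8, 9, 10, 11, 12}); total cost 14 + 9 + 3 = 26.
The greedy pick S5, S1, S2, S3 costs 30; no covering selection beats 26.

26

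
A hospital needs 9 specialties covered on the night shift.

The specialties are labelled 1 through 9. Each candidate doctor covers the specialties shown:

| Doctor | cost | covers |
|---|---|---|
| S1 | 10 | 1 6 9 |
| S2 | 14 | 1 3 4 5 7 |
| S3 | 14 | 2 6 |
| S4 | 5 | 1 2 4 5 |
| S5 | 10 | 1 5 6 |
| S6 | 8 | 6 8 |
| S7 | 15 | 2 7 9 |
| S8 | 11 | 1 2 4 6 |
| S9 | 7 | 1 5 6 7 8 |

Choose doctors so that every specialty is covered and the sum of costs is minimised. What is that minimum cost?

36

S2, S7, S9 together cover every specialty (S2 ∪ S7 ∪ S9 = {1, 2, 3, 4, 5, 6, 7, 8, 9}); total cost 14 + 15 + 7 = 36.
No covering selection has total cost below 36.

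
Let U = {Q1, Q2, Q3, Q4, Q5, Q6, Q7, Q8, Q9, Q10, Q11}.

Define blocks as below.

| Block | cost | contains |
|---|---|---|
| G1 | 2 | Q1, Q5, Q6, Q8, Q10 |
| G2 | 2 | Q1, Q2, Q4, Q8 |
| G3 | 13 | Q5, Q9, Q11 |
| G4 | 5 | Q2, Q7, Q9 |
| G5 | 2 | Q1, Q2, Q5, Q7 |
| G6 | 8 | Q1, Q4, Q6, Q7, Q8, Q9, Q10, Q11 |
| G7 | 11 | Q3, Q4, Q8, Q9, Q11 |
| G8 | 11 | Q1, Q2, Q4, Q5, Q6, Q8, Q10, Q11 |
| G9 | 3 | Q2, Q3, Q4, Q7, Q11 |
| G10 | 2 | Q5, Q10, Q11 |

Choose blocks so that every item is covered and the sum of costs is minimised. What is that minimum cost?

10

G1, G4, G9 together cover every item (G1 ∪ G4 ∪ G9 = {Q1, Q2, Q3, Q4, Q5, Q6, Q7, Q8, Q9, Q10, Q11}); total cost 2 + 5 + 3 = 10.
No covering selection has total cost below 10.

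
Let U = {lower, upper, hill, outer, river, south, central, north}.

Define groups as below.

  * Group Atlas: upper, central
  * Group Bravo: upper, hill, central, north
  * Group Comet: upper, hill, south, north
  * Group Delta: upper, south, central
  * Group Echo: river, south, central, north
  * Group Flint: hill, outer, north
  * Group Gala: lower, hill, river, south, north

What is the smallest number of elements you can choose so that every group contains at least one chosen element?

2

H = {central, north} meets every group (each contains at least one member of H), and |H| = 2.
The groups Atlas, Gala are pairwise disjoint, so any hitting set needs a separate element for each — at least 2. Hence 2 is optimal.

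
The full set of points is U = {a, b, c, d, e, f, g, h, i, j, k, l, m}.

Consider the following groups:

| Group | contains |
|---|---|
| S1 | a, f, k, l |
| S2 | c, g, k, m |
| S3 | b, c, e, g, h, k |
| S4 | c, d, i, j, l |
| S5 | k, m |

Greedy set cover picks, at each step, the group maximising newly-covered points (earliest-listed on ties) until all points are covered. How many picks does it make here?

4

Greedy: pick S3 (covers 6 new) → pick S4 (covers 4 new) → pick S1 (covers 2 new) → pick S2 (covers 1 new). Total picks: 4.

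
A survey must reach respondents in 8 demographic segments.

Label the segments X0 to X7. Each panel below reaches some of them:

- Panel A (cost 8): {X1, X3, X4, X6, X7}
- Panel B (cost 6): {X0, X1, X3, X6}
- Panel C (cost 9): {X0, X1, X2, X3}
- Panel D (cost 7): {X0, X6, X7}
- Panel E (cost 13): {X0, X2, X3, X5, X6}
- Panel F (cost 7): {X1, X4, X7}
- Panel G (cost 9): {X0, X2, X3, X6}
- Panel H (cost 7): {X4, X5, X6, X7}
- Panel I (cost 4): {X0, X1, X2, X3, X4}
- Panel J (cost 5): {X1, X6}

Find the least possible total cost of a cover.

11

H, I together cover every segment (H ∪ I = {X0, X1, X2, X3, X4, X5, X6, X7}); total cost 7 + 4 = 11.
No covering selection has total cost below 11.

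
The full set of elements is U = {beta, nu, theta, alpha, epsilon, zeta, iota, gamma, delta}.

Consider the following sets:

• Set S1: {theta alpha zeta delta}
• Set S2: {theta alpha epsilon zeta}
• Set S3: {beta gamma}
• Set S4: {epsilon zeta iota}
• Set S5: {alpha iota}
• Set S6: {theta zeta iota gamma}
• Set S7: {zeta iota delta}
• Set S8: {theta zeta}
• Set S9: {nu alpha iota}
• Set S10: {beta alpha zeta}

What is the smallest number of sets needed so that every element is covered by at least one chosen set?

S1 and S2 and S3 and S9 together: S1 ∪ S2 ∪ S3 ∪ S9 = {beta, nu, theta, alpha, epsilon, zeta, iota, gamma, delta} — every element is covered.
No 3 of the 10 sets cover everything (all 120 combinations miss at least one element), so 4 is optimal.

4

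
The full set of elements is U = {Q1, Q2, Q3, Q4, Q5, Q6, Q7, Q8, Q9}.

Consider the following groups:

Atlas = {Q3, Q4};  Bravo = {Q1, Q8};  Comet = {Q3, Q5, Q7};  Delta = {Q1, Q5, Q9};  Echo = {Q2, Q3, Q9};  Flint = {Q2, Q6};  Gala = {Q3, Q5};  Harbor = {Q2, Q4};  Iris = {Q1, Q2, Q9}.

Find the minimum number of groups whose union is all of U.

Bravo, Comet, Flint, Harbor, and Iris cover everything between them: the union {Q1, Q2, Q3, Q4, Q5, Q6, Q7, Q8, Q9} is all of U.
No 4 of the 9 groups cover everything (all 126 combinations miss at least one element), so 5 is optimal.

5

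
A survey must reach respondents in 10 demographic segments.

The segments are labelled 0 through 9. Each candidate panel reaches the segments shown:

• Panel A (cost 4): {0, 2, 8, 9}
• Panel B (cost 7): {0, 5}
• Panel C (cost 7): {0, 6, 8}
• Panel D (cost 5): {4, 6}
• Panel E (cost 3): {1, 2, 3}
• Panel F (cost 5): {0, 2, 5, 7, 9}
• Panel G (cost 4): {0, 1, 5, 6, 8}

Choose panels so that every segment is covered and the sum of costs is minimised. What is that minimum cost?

17

D, E, F, G together cover every segment (D ∪ E ∪ F ∪ G = {0, 1, 2, 3, 4, 5, 6, 7, 8, 9}); total cost 5 + 3 + 5 + 4 = 17.
No covering selection has total cost below 17.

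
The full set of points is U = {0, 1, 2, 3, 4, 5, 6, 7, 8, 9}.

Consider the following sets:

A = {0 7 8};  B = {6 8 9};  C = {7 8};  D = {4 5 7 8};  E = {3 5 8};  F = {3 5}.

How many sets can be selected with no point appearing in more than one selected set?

A, F are pairwise disjoint (A={0,7,8}; F={3,5}).
Every remaining set overlaps one of these, and no 3 of the listed sets are pairwise disjoint, so 2 is the maximum.

2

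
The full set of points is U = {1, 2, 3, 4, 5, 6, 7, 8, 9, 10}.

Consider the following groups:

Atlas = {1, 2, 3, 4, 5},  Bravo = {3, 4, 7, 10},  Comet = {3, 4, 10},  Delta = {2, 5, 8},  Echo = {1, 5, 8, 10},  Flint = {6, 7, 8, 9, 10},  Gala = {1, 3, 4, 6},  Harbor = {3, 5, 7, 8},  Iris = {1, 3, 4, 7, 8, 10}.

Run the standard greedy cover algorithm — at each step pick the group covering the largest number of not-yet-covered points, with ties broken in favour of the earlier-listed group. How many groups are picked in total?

3

Greedy: pick Iris (covers 6 new) → pick Atlas (covers 2 new) → pick Flint (covers 2 new). Total picks: 3.
(The true minimum cover uses only 2 groups, so greedy is not optimal here.)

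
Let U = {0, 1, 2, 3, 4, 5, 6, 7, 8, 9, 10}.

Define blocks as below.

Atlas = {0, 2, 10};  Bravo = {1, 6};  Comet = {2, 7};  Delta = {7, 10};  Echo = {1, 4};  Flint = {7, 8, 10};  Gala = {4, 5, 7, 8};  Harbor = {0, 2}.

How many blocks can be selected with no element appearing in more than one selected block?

Delta, Echo, Harbor are pairwise disjoint (Delta={7,10}; Echo={1,4}; Harbor={0,2}).
Every remaining block overlaps one of these, and no 4 of the listed blocks are pairwise disjoint, so 3 is the maximum.

3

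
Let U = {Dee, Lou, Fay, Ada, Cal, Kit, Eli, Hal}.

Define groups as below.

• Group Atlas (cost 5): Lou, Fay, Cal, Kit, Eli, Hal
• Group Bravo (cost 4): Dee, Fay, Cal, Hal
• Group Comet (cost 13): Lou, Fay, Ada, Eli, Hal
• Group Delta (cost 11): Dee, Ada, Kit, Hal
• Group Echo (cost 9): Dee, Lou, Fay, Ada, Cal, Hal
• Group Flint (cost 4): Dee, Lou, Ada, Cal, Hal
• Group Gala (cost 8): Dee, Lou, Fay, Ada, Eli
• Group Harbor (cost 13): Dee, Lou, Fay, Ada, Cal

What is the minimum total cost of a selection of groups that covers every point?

Atlas, Flint together cover every point (Atlas ∪ Flint = {Dee, Lou, Fay, Ada, Cal, Kit, Eli, Hal}); total cost 5 + 4 = 9.
No covering selection has total cost below 9.

9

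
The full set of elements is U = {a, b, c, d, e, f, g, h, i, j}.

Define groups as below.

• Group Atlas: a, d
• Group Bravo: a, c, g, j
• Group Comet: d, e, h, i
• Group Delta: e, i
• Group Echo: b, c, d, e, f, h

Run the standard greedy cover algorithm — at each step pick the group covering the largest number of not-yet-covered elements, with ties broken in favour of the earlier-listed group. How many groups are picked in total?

Greedy: pick Echo (covers 6 new) → pick Bravo (covers 3 new) → pick Comet (covers 1 new). Total picks: 3.

3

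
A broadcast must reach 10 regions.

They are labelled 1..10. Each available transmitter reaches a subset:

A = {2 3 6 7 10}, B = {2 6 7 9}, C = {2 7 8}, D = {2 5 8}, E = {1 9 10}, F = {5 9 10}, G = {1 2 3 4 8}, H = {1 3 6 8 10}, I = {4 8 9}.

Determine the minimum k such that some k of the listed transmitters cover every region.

Take {B, F, G}. Their union is {1, 2, 3, 4, 5, 6, 7, 8, 9, 10}, which is all 10 regions.
No 2 of the 9 transmitters cover everything (all 36 combinations miss at least one region), so 3 is optimal.

3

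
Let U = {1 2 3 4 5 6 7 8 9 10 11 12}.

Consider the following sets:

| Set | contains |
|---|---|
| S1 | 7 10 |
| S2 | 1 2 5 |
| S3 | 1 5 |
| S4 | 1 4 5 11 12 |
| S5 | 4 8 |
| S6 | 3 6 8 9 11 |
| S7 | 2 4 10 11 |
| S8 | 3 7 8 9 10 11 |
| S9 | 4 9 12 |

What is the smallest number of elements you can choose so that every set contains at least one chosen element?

Take H = {1, 4, 7, 11}. Each listed set contains at least one of these, so H is a hitting set of size 4.
No choice of 3 elements meets every set, so 4 is the minimum.

4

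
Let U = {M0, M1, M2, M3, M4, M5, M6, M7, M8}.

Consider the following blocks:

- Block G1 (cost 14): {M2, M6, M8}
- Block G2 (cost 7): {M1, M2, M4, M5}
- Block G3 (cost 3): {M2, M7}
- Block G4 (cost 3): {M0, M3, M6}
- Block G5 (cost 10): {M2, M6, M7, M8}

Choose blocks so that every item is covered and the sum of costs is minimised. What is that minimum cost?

G2, G4, G5 together cover every item (G2 ∪ G4 ∪ G5 = {M0, M1, M2, M3, M4, M5, M6, M7, M8}); total cost 7 + 3 + 10 = 20.
The greedy pick G4, G3, G2, G5 costs 23; no covering selection beats 20.

20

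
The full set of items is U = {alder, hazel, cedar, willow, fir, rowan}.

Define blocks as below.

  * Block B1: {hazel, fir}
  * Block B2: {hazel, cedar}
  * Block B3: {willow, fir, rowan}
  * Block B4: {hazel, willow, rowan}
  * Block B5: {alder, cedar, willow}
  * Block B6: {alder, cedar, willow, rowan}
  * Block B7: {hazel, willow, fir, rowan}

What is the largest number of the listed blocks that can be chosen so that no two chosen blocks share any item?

2

B1, B6 are pairwise disjoint (B1={hazel,fir}; B6={alder,cedar,willow,rowan}).
Every remaining block overlaps one of these, and no 3 of the listed blocks are pairwise disjoint, so 2 is the maximum.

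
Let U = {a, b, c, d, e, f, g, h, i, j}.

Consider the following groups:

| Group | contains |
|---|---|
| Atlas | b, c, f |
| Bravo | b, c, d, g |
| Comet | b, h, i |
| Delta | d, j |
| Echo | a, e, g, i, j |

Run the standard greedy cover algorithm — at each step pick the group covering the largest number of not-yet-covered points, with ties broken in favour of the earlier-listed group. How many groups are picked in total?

Greedy: pick Echo (covers 5 new) → pick Atlas (covers 3 new) → pick Bravo (covers 1 new) → pick Comet (covers 1 new). Total picks: 4.

4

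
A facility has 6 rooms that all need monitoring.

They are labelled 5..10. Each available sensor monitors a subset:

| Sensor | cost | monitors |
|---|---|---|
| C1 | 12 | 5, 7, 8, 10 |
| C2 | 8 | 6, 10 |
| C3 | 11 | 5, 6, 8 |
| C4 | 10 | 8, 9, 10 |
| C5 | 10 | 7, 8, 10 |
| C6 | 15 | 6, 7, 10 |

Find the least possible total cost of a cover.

30

C1, C2, C4 together cover every room (C1 ∪ C2 ∪ C4 = {5, 6, 7, 8, 9, 10}); total cost 12 + 8 + 10 = 30.
No covering selection has total cost below 30.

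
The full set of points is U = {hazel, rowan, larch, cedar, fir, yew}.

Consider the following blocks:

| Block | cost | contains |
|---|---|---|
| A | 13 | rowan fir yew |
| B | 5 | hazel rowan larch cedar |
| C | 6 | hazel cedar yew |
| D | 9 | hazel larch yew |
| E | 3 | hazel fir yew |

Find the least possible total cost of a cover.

B, E together cover every point (B ∪ E = {hazel, rowan, larch, cedar, fir, yew}); total cost 5 + 3 = 8.
No covering selection has total cost below 8.

8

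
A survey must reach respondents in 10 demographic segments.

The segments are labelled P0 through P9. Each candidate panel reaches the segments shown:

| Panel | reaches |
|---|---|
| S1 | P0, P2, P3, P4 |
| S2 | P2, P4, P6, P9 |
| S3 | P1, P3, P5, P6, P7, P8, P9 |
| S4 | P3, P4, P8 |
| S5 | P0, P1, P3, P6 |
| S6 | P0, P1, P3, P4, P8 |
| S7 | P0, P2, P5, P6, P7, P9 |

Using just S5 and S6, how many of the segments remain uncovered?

4

Union of S5, S6 = {P0, P1, P3, P4, P6, P8}.
Not covered: P2, P5, P7, P9 — 4 segments.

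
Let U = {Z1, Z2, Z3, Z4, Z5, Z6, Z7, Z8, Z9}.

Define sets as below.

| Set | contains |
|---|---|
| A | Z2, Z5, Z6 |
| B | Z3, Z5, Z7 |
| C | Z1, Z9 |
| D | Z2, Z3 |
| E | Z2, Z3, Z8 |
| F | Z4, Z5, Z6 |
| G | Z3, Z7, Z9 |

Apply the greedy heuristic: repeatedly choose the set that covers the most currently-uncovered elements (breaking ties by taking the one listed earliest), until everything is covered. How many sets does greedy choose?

Greedy: pick A (covers 3 new) → pick G (covers 3 new) → pick C (covers 1 new) → pick E (covers 1 new) → pick F (covers 1 new). Total picks: 5.
(The true minimum cover uses only 4 sets, so greedy is not optimal here.)

5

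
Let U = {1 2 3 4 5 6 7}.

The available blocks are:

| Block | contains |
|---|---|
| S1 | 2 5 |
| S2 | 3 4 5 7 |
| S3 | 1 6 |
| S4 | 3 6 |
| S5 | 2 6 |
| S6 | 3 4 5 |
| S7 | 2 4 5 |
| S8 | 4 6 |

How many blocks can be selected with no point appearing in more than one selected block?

2

S2, S3 are pairwise disjoint (S2={3,4,5,7}; S3={1,6}).
Every remaining block overlaps one of these, and no 3 of the listed blocks are pairwise disjoint, so 2 is the maximum.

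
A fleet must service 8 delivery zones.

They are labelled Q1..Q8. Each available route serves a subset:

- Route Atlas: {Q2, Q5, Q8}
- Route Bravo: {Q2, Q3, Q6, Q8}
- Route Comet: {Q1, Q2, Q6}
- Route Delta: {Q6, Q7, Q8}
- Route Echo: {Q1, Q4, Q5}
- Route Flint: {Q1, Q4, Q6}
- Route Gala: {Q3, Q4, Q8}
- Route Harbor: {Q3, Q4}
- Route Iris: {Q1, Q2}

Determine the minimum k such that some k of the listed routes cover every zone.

Take {Bravo, Delta, Echo}. Their union is {Q1, Q2, Q3, Q4, Q5, Q6, Q7, Q8}, which is all 8 zones.
Only Delta contains Q7, so Delta is forced; the remaining 5 zones need at least 2 more routes (each remaining route adds at most 3) — so at least 3 routes are needed, and 3 is optimal.

3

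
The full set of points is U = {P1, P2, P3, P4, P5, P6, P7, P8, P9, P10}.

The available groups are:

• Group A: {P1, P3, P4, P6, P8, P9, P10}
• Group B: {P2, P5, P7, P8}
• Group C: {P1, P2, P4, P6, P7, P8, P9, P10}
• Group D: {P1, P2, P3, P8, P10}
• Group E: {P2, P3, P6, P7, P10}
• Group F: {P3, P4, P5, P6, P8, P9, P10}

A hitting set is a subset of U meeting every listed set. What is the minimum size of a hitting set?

Take H = {P8, P10}. Each listed group contains at least one of these, so H is a hitting set of size 2.
No single point lies in every group, so at least 2 are needed and 2 is optimal.

2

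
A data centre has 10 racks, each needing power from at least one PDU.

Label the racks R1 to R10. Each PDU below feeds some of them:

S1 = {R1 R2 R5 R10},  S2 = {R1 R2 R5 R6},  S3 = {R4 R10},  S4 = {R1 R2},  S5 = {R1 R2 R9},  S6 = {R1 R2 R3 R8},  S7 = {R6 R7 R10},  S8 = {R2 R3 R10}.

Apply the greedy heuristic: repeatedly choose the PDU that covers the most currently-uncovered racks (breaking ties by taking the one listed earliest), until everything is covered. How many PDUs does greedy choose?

Greedy: pick S1 (covers 4 new) → pick S6 (covers 2 new) → pick S7 (covers 2 new) → pick S3 (covers 1 new) → pick S5 (covers 1 new). Total picks: 5.

5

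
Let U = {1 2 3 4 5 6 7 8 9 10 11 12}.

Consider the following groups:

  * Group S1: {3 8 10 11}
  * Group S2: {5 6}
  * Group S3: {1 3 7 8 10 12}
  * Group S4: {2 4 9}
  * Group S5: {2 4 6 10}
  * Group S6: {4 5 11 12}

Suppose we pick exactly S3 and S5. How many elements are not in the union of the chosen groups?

3

Union of S3, S5 = {1, 2, 3, 4, 6, 7, 8, 10, 12}.
Not covered: 5, 9, 11 — 3 elements.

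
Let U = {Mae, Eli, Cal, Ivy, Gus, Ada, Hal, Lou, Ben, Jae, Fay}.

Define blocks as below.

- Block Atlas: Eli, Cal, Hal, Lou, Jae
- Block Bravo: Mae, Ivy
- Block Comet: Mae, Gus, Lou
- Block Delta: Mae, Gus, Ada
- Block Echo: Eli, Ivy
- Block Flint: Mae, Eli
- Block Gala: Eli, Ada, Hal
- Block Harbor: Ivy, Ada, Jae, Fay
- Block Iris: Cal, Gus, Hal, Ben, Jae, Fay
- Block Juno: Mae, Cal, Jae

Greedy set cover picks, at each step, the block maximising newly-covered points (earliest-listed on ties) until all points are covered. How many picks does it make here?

Greedy: pick Iris (covers 6 new) → pick Atlas (covers 2 new) → pick Bravo (covers 2 new) → pick Delta (covers 1 new). Total picks: 4.

4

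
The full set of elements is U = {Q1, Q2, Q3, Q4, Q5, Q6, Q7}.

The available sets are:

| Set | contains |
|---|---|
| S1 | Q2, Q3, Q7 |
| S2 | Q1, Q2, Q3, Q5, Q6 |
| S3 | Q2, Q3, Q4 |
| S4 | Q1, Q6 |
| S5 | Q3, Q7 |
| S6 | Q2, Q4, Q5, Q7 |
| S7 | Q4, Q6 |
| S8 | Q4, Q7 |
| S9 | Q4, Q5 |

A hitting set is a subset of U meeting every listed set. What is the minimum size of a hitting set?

3

The 3 elements {Q1, Q4, Q7} hit every set.
The sets S1, S4, S9 are pairwise disjoint, so any hitting set needs a separate element for each — at least 3. Hence 3 is optimal.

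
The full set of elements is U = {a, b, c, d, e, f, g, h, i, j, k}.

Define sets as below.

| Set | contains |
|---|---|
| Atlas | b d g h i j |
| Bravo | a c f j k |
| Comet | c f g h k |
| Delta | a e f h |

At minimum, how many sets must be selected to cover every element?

3

Take {Atlas, Comet, Delta}. Their union is {a, b, c, d, e, f, g, h, i, j, k}, which is all 11 elements.
Only Atlas contains b, so Atlas is forced; the remaining 5 elements need at least 2 more sets (each remaining set adds at most 4) — so at least 3 sets are needed, and 3 is optimal.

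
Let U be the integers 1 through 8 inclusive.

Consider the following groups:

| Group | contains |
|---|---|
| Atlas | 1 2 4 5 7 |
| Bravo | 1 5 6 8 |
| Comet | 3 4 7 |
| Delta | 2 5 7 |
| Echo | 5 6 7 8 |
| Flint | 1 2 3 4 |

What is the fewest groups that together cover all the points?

Take {Echo, Flint}. Their union is {1, 2, 3, 4, 5, 6, 7, 8}, which is all 8 points.
No single group has all 8 points (the largest, Atlas, has 5), so 2 is optimal.

2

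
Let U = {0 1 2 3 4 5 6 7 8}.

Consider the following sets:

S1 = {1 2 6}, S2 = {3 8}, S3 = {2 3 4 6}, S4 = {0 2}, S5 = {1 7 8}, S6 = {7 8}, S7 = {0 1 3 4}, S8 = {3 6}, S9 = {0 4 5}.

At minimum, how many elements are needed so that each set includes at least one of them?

H = {0, 6, 8} meets every set (each contains at least one member of H), and |H| = 3.
The sets S4, S5, S8 are pairwise disjoint, so any hitting set needs a separate element for each — at least 3. Hence 3 is optimal.

3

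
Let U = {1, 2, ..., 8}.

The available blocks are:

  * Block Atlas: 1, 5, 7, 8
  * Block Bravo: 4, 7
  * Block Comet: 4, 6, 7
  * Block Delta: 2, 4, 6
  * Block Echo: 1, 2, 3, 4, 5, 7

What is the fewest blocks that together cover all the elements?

Take {Atlas, Comet, Echo}. Their union is {1, 2, 3, 4, 5, 6, 7, 8}, which is all 8 elements.
Only Echo contains 3, so Echo is forced; the remaining 2 elements need at least 2 more blocks (each remaining block adds at most 1) — so at least 3 blocks are needed, and 3 is optimal.

3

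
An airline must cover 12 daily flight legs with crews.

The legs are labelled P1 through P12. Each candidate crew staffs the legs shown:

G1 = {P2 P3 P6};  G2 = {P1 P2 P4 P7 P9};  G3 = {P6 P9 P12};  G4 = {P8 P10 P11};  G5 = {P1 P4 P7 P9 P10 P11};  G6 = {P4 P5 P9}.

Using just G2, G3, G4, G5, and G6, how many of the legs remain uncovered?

1

Union of G2, G3, G4, G5, G6 = {P1, P2, P4, P5, P6, P7, P8, P9, P10, P11, P12}.
Not covered: P3 — 1 leg.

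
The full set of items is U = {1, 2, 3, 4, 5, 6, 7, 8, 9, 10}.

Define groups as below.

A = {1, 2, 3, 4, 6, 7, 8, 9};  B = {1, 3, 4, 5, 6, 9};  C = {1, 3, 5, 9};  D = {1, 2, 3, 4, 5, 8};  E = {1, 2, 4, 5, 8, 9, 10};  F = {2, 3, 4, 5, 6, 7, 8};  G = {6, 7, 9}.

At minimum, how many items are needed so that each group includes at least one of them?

2

H = {3, 9} meets every group (each contains at least one member of H), and |H| = 2.
The groups D, G are pairwise disjoint, so any hitting set needs a separate item for each — at least 2. Hence 2 is optimal.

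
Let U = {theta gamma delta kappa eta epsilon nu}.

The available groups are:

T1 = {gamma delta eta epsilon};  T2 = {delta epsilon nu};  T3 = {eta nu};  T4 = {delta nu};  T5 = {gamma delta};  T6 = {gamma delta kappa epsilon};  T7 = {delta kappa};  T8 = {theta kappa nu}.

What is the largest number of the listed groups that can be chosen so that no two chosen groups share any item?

T3, T7 are pairwise disjoint (T3={eta,nu}; T7={delta,kappa}).
Every remaining group overlaps one of these, and no 3 of the listed groups are pairwise disjoint, so 2 is the maximum.

2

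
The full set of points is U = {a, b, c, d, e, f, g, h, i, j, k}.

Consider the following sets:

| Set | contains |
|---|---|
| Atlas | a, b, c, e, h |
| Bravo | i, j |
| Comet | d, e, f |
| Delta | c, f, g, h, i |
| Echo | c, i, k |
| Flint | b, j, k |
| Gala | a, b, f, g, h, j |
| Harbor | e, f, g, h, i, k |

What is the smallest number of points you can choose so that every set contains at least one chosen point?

3

The 3 points {b, e, i} hit every set.
No choice of 2 points meets every set, so 3 is the minimum.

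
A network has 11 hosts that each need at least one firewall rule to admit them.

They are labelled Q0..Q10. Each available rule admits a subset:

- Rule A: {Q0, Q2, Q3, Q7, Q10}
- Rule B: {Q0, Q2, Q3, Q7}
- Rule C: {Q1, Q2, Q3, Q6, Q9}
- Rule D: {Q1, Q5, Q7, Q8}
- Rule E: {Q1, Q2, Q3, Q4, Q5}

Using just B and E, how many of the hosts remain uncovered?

Union of B, E = {Q0, Q1, Q2, Q3, Q4, Q5, Q7}.
Not covered: Q6, Q8, Q9, Q10 — 4 hosts.

4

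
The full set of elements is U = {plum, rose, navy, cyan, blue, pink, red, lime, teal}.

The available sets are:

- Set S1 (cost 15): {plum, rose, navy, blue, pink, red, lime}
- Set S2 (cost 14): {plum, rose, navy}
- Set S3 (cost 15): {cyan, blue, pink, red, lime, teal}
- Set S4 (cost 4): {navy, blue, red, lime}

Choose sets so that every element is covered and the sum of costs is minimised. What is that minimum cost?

29

S2, S3 together cover every element (S2 ∪ S3 = {plum, rose, navy, cyan, blue, pink, red, lime, teal}); total cost 14 + 15 = 29.
The greedy pick S4, S1, S3 costs 34; no covering selection beats 29.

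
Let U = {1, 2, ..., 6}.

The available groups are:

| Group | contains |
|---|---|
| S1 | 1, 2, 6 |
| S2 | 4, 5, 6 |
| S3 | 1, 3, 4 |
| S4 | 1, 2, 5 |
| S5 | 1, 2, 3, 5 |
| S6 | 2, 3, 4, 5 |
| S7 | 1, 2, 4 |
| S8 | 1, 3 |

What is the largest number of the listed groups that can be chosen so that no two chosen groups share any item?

2

S2, S8 are pairwise disjoint (S2={4,5,6}; S8={1,3}).
Every remaining group overlaps one of these, and no 3 of the listed groups are pairwise disjoint, so 2 is the maximum.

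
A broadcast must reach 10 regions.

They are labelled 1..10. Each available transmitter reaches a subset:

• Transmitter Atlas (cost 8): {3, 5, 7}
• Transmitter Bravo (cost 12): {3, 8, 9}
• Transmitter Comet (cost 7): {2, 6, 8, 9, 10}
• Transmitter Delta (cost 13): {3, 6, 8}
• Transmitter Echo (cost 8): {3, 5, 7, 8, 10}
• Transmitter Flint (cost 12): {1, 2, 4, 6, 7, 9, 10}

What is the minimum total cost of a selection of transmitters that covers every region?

20

Echo, Flint together cover every region (Echo ∪ Flint = {1, 2, 3, 4, 5, 6, 7, 8, 9, 10}); total cost 8 + 12 = 20.
The greedy pick Comet, Atlas, Flint costs 27; no covering selection beats 20.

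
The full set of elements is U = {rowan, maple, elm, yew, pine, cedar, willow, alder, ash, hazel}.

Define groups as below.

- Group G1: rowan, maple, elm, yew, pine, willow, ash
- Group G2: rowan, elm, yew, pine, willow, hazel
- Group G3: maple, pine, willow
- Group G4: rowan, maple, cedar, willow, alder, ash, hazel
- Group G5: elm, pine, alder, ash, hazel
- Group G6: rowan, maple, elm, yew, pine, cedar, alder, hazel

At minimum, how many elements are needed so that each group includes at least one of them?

2

Take H = {rowan, pine}. Each listed group contains at least one of these, so H is a hitting set of size 2.
No single element lies in every group, so at least 2 are needed and 2 is optimal.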